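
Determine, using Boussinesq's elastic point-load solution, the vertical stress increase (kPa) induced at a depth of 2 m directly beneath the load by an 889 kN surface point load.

Δσ_z ≈ 106 kPa

Boussinesq vertical stress below a point load on an elastic half-space:
Δσ_z = 3P/(2πz²) · [1 + (r/z)²]^(−5/2)
r/z = 0/2 = 0; [1+(r/z)²]^(−5/2) = 1.
Δσ_z = 3×889/(2π×2²) × 1 = 106.12 × 1 = 106.1 kPa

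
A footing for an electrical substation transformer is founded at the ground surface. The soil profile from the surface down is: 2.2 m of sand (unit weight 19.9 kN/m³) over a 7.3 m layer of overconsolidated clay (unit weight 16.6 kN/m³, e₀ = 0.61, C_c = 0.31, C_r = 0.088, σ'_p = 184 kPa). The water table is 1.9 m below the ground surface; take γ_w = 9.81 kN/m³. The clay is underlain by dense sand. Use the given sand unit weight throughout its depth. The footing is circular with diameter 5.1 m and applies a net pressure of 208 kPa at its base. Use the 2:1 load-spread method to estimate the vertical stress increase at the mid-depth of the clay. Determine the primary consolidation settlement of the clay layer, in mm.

S_c ≈ 90.7 mm

Mid-depth of clay below the ground surface: z = 2.2 + 7.3/2 = 5.85 m.
Total vertical stress at mid-clay: σ_v = 19.9×2.2 + 16.6×3.65 = 104.37 kPa.
Pore pressure: u = 9.81×(5.85 − 1.9) = 38.75 kPa.
Initial effective stress: σ'_0 = σ_v − u = 104.37 − 38.75 = 65.62 kPa.
Stress increase at mid-clay by the 2:1 spreading method:
Δσ ≈ qD²/(D+z)² = 208×5.1²/(5.1+5.85)² = 45.121 kPa
Final effective stress: σ'_f = 65.62 + 45.121 = 110.74 kPa.
σ'_f = 110.74 ≤ σ'_p = 184 kPa, so the clay remains overconsolidated and only the recompression index applies:
S_c = C_r·H/(1+e₀)·log₁₀(σ'_f/σ'_0) = 0.088×7.3/1.61×log₁₀(110.74/65.62)
    = 0.39901 × 0.22727 = 0.09068 m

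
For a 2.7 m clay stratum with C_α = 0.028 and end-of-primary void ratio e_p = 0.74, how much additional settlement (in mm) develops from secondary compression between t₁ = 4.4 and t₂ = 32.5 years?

Secondary compression: S_s = C_α·H/(1+e_p)·log₁₀(t₂/t₁)
S_s = 0.028×2.7/(1+0.74)×log₁₀(32.5/4.4)
    = 0.04345 × 0.8684 = 0.03773 m

S_s ≈ 37.7 mm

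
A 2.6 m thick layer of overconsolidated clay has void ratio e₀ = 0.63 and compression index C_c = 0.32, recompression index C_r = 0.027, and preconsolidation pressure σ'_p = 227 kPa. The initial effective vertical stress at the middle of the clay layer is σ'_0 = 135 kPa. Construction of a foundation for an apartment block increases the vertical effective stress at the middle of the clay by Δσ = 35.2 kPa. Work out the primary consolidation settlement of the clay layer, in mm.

Final effective stress: σ'_f = 135 + 35.2 = 170.2 kPa.
σ'_f = 170.2 ≤ σ'_p = 227 kPa, so the clay remains overconsolidated and only the recompression index applies:
S_c = C_r·H/(1+e₀)·log₁₀(σ'_f/σ'_0) = 0.027×2.6/1.63×log₁₀(170.2/135)
    = 0.043068 × 0.10063 = 0.004334 m

S_c ≈ 4.33 mm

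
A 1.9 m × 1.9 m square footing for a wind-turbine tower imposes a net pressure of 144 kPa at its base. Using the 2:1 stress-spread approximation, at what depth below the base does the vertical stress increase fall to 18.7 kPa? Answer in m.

z ≈ 3.37 m

2:1 spreading — at depth z the loaded area has grown by z in each plan dimension:
qB²/(B+z)² = Δσ_z ⇒ z = B(√(q/Δσ_z) − 1) = 1.9×(√(144/18.7) − 1) = 3.372 m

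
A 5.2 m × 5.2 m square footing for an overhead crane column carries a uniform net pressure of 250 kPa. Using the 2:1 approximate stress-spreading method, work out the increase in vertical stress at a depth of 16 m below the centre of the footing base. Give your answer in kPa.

Δσ_z ≈ 15 kPa

By the 2:1 method the load spreads at 1 horizontal : 2 vertical, so at depth z the loaded area has grown by z in each plan dimension:
Δσ = qBL/((B+z)(L+z)) = 250×5.2×5.2/((5.2+16)(5.2+16)) = 15.041 kPa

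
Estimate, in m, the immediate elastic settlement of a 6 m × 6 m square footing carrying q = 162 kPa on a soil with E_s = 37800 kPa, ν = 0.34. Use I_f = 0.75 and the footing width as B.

S_e ≈ 0.0171 m

Immediate (elastic) settlement: S_e = q·B·(1−ν²)/E_s · I_f.
S_e = 162 × 6 × (1 − 0.34²) / 37800 × 0.75
    = 162 × 6 × 0.8844 / 37800 × 0.75
    = 0.01706 m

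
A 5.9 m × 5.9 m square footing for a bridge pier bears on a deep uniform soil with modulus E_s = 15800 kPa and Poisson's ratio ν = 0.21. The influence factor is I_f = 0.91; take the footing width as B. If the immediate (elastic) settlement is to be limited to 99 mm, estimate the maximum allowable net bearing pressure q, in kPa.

q ≈ 305 kPa

S_e = q·B·(1−ν²)/E_s · I_f  ⇒  q = S_e·E_s / (B·(1−ν²)·I_f).
q = 0.099 × 15800 / (5.9 × 0.9559 × 0.91) = 304.8 kPa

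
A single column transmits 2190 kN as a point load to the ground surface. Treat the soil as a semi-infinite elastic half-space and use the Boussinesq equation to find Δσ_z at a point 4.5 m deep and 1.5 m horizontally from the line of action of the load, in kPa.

Δσ_z ≈ 39.7 kPa

Boussinesq vertical stress below a point load on an elastic half-space:
Δσ_z = 3P/(2πz²) · [1 + (r/z)²]^(−5/2)
r/z = 1.5/4.5 = 0.33333; [1+(r/z)²]^(−5/2) = 0.76843.
Δσ_z = 3×2190/(2π×4.5²) × 0.76843 = 51.637 × 0.76843 = 39.68 kPa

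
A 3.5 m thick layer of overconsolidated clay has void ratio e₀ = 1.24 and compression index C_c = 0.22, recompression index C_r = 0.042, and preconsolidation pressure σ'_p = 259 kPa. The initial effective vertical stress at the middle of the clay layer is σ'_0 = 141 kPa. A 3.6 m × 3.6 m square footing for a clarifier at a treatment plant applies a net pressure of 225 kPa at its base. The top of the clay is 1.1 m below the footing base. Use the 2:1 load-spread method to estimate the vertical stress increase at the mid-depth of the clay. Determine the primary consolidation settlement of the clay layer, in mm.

Mid-depth of clay below the footing base: z = 1.1 + 3.5/2 = 2.85 m.
Stress increase at mid-clay by the 2:1 spreading method:
Δσ = qBL/((B+z)(L+z)) = 225×3.6×3.6/((3.6+2.85)(3.6+2.85)) = 70.092 kPa
Final effective stress: σ'_f = 141 + 70.092 = 211.09 kPa.
σ'_f = 211.09 ≤ σ'_p = 259 kPa, so the clay remains overconsolidated and only the recompression index applies:
S_c = C_r·H/(1+e₀)·log₁₀(σ'_f/σ'_0) = 0.042×3.5/2.24×log₁₀(211.09/141)
    = 0.065625 × 0.17525 = 0.0115 m

S_c ≈ 11.5 mm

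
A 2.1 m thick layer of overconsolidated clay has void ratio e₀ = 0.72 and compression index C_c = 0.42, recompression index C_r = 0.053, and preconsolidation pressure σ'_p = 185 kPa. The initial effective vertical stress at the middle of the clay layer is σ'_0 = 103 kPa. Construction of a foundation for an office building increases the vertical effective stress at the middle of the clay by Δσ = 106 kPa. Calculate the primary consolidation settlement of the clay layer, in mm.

Final effective stress: σ'_f = 103 + 106 = 209 kPa.
σ'_f = 209 > σ'_p = 185 kPa, so the stress path crosses the preconsolidation pressure — recompression up to σ'_p, then virgin compression beyond:
S_c = H/(1+e₀)·[C_r·log₁₀(σ'_p/σ'_0) + C_c·log₁₀(σ'_f/σ'_p)]
    = 2.1/1.72 × [0.053×log₁₀(185/103) + 0.42×log₁₀(209/185)]
    = 1.2209 × [0.01348 + 0.022249] = 0.04362 m

S_c ≈ 43.6 mm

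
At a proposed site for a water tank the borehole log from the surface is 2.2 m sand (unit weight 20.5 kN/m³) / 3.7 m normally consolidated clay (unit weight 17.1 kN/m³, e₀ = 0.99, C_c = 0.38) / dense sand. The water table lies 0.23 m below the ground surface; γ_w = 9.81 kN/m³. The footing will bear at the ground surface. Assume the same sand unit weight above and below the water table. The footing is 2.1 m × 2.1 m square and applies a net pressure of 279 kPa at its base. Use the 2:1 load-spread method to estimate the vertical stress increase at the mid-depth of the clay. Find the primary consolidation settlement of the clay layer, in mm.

Mid-depth of clay below the ground surface: z = 2.2 + 3.7/2 = 4.05 m.
Total vertical stress at mid-clay: σ_v = 20.5×2.2 + 17.1×1.85 = 76.735 kPa.
Pore pressure: u = 9.81×(4.05 − 0.23) = 37.474 kPa.
Initial effective stress: σ'_0 = σ_v − u = 76.735 − 37.474 = 39.261 kPa.
Stress increase at mid-clay by the 2:1 spreading method:
Δσ = qBL/((B+z)(L+z)) = 279×2.1×2.1/((2.1+4.05)(2.1+4.05)) = 32.531 kPa
Final effective stress: σ'_f = σ'_0 + Δσ = 39.261 + 32.531 = 71.792 kPa.
Normally consolidated clay, so the full stress increment lies on the virgin compression line:
S_c = C_c·H/(1+e₀)·log₁₀(σ'_f/σ'_0) = 0.38×3.7/(1+0.99)×log₁₀(71.792/39.261)
    = 0.70653 × 0.26211 = 0.1852 m

S_c ≈ 185 mm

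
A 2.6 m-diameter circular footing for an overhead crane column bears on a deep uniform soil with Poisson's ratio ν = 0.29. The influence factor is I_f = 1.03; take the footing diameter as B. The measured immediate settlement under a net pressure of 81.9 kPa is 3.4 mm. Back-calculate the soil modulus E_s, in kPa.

E_s ≈ 59100 kPa

S_e = q·B·(1−ν²)/E_s · I_f  ⇒  E_s = q·B·(1−ν²)·I_f / S_e.
E_s = 81.9 × 2.6 × 0.9159 × 1.03 / 0.0034 = 59080 kPa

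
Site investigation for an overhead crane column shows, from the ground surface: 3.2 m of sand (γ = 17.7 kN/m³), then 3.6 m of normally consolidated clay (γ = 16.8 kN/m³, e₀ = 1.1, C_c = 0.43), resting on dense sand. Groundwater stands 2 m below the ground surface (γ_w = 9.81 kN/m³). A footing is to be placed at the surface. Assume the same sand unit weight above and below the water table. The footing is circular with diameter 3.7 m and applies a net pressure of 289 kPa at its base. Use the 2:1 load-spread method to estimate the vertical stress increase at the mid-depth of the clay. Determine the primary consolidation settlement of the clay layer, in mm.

S_c ≈ 207 mm

Mid-depth of clay below the ground surface: z = 3.2 + 3.6/2 = 5 m.
Total vertical stress at mid-clay: σ_v = 17.7×3.2 + 16.8×1.8 = 86.88 kPa.
Pore pressure: u = 9.81×(5 − 2) = 29.43 kPa.
Initial effective stress: σ'_0 = σ_v − u = 86.88 − 29.43 = 57.45 kPa.
Stress increase at mid-clay by the 2:1 spreading method:
Δσ ≈ qD²/(D+z)² = 289×3.7²/(3.7+5)² = 52.271 kPa
Final effective stress: σ'_f = σ'_0 + Δσ = 57.45 + 52.271 = 109.72 kPa.
Normally consolidated clay, so the full stress increment lies on the virgin compression line:
S_c = C_c·H/(1+e₀)·log₁₀(σ'_f/σ'_0) = 0.43×3.6/(1+1.1)×log₁₀(109.72/57.45)
    = 0.73714 × 0.281 = 0.2071 m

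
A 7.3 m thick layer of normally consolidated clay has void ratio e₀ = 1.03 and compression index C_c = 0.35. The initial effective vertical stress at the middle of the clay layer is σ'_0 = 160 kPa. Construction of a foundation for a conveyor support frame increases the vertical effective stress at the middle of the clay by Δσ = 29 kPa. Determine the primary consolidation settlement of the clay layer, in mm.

Final effective stress: σ'_f = σ'_0 + Δσ = 160 + 29 = 189 kPa.
Normally consolidated clay, so the full stress increment lies on the virgin compression line:
S_c = C_c·H/(1+e₀)·log₁₀(σ'_f/σ'_0) = 0.35×7.3/(1+1.03)×log₁₀(189/160)
    = 1.2586 × 0.072342 = 0.09105 m

S_c ≈ 91 mm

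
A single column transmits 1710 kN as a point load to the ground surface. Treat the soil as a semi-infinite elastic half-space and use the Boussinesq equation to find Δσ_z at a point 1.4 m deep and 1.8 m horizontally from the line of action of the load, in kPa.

Boussinesq vertical stress below a point load on an elastic half-space:
Δσ_z = 3P/(2πz²) · [1 + (r/z)²]^(−5/2)
r/z = 1.8/1.4 = 1.2857; [1+(r/z)²]^(−5/2) = 0.087223.
Δσ_z = 3×1710/(2π×1.4²) × 0.087223 = 416.56 × 0.087223 = 36.33 kPa

Δσ_z ≈ 36.3 kPa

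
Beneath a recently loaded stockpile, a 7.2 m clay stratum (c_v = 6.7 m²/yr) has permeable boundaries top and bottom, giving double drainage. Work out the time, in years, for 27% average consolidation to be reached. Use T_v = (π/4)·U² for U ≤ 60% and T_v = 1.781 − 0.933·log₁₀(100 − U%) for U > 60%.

t ≈ 0.111 years

Drainage path length: H_d = H/2 = 3.6 m (double drainage).
U ≤ 60%: T_v = (π/4)·U² = (π/4)×0.27² = 0.057256.
t = T_v·H_d²/c_v = 0.057256×3.6²/6.7 = 0.1108 years.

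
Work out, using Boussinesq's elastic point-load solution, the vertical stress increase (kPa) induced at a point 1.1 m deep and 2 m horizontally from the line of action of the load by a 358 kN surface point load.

Δσ_z ≈ 3.67 kPa

Boussinesq vertical stress below a point load on an elastic half-space:
Δσ_z = 3P/(2πz²) · [1 + (r/z)²]^(−5/2)
r/z = 2/1.1 = 1.8182; [1+(r/z)²]^(−5/2) = 0.025994.
Δσ_z = 3×358/(2π×1.1²) × 0.025994 = 141.27 × 0.025994 = 3.672 kPa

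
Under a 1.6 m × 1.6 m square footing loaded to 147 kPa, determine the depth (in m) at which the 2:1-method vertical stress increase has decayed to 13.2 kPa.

2:1 spreading — at depth z the loaded area has grown by z in each plan dimension:
qB²/(B+z)² = Δσ_z ⇒ z = B(√(q/Δσ_z) − 1) = 1.6×(√(147/13.2) − 1) = 3.739 m

z ≈ 3.74 m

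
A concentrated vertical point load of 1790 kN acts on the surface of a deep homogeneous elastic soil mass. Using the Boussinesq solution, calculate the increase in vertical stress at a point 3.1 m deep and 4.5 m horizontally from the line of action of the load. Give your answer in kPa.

Δσ_z ≈ 5.23 kPa

Boussinesq vertical stress below a point load on an elastic half-space:
Δσ_z = 3P/(2πz²) · [1 + (r/z)²]^(−5/2)
r/z = 4.5/3.1 = 1.4516; [1+(r/z)²]^(−5/2) = 0.05876.
Δσ_z = 3×1790/(2π×3.1²) × 0.05876 = 88.935 × 0.05876 = 5.226 kPa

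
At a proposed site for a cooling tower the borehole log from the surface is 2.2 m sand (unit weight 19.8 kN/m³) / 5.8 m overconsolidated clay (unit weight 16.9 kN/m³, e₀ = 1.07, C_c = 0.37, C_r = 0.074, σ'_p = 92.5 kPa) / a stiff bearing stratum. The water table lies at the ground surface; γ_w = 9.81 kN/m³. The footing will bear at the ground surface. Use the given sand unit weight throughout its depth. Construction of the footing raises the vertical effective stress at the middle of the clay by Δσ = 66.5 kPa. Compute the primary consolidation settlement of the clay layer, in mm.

S_c ≈ 144 mm

Mid-depth of clay below the ground surface: z = 2.2 + 5.8/2 = 5.1 m.
Total vertical stress at mid-clay: σ_v = 19.8×2.2 + 16.9×2.9 = 92.57 kPa.
Pore pressure: u = 9.81×(5.1 − 0) = 50.031 kPa.
Initial effective stress: σ'_0 = σ_v − u = 92.57 − 50.031 = 42.539 kPa.
Final effective stress: σ'_f = 42.539 + 66.5 = 109.04 kPa.
σ'_f = 109.04 > σ'_p = 92.5 kPa, so the stress path crosses the preconsolidation pressure — recompression up to σ'_p, then virgin compression beyond:
S_c = H/(1+e₀)·[C_r·log₁₀(σ'_p/σ'_0) + C_c·log₁₀(σ'_f/σ'_p)]
    = 5.8/2.07 × [0.074×log₁₀(92.5/42.539) + 0.37×log₁₀(109.04/92.5)]
    = 2.8019 × [0.024964 + 0.026434] = 0.144 m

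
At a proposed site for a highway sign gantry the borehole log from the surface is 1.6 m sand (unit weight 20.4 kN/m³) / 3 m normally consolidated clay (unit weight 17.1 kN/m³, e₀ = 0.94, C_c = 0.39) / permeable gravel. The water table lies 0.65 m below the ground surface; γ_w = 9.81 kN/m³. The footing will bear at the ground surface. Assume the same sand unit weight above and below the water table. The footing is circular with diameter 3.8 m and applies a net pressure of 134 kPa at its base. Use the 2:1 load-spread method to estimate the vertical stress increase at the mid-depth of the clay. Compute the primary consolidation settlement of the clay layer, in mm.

S_c ≈ 205 mm

Mid-depth of clay below the ground surface: z = 1.6 + 3/2 = 3.1 m.
Total vertical stress at mid-clay: σ_v = 20.4×1.6 + 17.1×1.5 = 58.29 kPa.
Pore pressure: u = 9.81×(3.1 − 0.65) = 24.035 kPa.
Initial effective stress: σ'_0 = σ_v − u = 58.29 − 24.035 = 34.255 kPa.
Stress increase at mid-clay by the 2:1 spreading method:
Δσ ≈ qD²/(D+z)² = 134×3.8²/(3.8+3.1)² = 40.642 kPa
Final effective stress: σ'_f = σ'_0 + Δσ = 34.255 + 40.642 = 74.897 kPa.
Normally consolidated clay, so the full stress increment lies on the virgin compression line:
S_c = C_c·H/(1+e₀)·log₁₀(σ'_f/σ'_0) = 0.39×3/(1+0.94)×log₁₀(74.897/34.255)
    = 0.60309 × 0.33974 = 0.2049 m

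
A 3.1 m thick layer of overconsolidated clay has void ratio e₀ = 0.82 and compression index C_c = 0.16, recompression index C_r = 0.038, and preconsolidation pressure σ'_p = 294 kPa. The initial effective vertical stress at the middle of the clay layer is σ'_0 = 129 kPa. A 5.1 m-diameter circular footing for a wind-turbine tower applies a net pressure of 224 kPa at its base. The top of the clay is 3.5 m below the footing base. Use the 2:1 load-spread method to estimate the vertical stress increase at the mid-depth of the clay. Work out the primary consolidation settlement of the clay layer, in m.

S_c ≈ 0.0102 m

Mid-depth of clay below the footing base: z = 3.5 + 3.1/2 = 5.05 m.
Stress increase at mid-clay by the 2:1 spreading method:
Δσ ≈ qD²/(D+z)² = 224×5.1²/(5.1+5.05)² = 56.553 kPa
Final effective stress: σ'_f = 129 + 56.553 = 185.55 kPa.
σ'_f = 185.55 ≤ σ'_p = 294 kPa, so the clay remains overconsolidated and only the recompression index applies:
S_c = C_r·H/(1+e₀)·log₁₀(σ'_f/σ'_0) = 0.038×3.1/1.82×log₁₀(185.55/129)
    = 0.064725 × 0.15787 = 0.01022 m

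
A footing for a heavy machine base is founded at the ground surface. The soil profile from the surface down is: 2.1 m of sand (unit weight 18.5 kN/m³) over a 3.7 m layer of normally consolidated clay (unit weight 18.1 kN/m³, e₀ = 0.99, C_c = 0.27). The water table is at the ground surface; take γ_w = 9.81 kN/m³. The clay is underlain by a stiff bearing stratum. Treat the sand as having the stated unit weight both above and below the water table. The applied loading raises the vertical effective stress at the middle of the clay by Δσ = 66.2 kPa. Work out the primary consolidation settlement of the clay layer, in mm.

S_c ≈ 237 mm

Mid-depth of clay below the ground surface: z = 2.1 + 3.7/2 = 3.95 m.
Total vertical stress at mid-clay: σ_v = 18.5×2.1 + 18.1×1.85 = 72.335 kPa.
Pore pressure: u = 9.81×(3.95 − 0) = 38.75 kPa.
Initial effective stress: σ'_0 = σ_v − u = 72.335 − 38.75 = 33.585 kPa.
Final effective stress: σ'_f = σ'_0 + Δσ = 33.585 + 66.2 = 99.785 kPa.
Normally consolidated clay, so the full stress increment lies on the virgin compression line:
S_c = C_c·H/(1+e₀)·log₁₀(σ'_f/σ'_0) = 0.27×3.7/(1+0.99)×log₁₀(99.785/33.585)
    = 0.50201 × 0.47292 = 0.2374 m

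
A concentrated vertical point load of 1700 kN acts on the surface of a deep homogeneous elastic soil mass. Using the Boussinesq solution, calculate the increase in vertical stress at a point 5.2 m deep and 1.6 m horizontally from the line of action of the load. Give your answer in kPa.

Boussinesq vertical stress below a point load on an elastic half-space:
Δσ_z = 3P/(2πz²) · [1 + (r/z)²]^(−5/2)
r/z = 1.6/5.2 = 0.30769; [1+(r/z)²]^(−5/2) = 0.7976.
Δσ_z = 3×1700/(2π×5.2²) × 0.7976 = 30.018 × 0.7976 = 23.94 kPa

Δσ_z ≈ 23.9 kPa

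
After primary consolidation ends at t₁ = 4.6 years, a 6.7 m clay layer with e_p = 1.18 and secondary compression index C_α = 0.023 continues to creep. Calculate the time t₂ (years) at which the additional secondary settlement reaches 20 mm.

S_s = C_α·H/(1+e_p)·log₁₀(t₂/t₁) ⇒ log₁₀(t₂/t₁) = S_s·(1+e_p)/(C_α·H).
log₁₀(t₂/t₁) = 0.02 × (1+1.18) / (0.023×6.7) = 0.2829
t₂ = t₁ × 10^0.2829 = 4.6 × 1.918 = 8.825 years

t₂ ≈ 8.82 years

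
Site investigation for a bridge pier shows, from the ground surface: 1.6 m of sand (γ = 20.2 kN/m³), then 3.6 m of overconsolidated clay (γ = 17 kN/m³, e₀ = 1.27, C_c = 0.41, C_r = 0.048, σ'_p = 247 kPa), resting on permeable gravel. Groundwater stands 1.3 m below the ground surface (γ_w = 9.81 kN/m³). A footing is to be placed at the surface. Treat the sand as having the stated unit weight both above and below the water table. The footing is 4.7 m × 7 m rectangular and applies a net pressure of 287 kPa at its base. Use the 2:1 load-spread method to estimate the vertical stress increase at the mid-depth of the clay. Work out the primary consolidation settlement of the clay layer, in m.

Mid-depth of clay below the ground surface: z = 1.6 + 3.6/2 = 3.4 m.
Total vertical stress at mid-clay: σ_v = 20.2×1.6 + 17×1.8 = 62.92 kPa.
Pore pressure: u = 9.81×(3.4 − 1.3) = 20.601 kPa.
Initial effective stress: σ'_0 = σ_v − u = 62.92 − 20.601 = 42.319 kPa.
Stress increase at mid-clay by the 2:1 spreading method:
Δσ = qBL/((B+z)(L+z)) = 287×4.7×7/((4.7+3.4)(7+3.4)) = 112.09 kPa
Final effective stress: σ'_f = 42.319 + 112.09 = 154.41 kPa.
σ'_f = 154.41 ≤ σ'_p = 247 kPa, so the clay remains overconsolidated and only the recompression index applies:
S_c = C_r·H/(1+e₀)·log₁₀(σ'_f/σ'_0) = 0.048×3.6/2.27×log₁₀(154.41/42.319)
    = 0.076123 × 0.56214 = 0.04279 m

S_c ≈ 0.0428 m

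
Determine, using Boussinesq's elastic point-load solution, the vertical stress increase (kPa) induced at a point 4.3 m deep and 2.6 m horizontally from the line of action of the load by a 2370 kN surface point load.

Δσ_z ≈ 28.1 kPa

Boussinesq vertical stress below a point load on an elastic half-space:
Δσ_z = 3P/(2πz²) · [1 + (r/z)²]^(−5/2)
r/z = 2.6/4.3 = 0.60465; [1+(r/z)²]^(−5/2) = 0.45887.
Δσ_z = 3×2370/(2π×4.3²) × 0.45887 = 61.2 × 0.45887 = 28.08 kPa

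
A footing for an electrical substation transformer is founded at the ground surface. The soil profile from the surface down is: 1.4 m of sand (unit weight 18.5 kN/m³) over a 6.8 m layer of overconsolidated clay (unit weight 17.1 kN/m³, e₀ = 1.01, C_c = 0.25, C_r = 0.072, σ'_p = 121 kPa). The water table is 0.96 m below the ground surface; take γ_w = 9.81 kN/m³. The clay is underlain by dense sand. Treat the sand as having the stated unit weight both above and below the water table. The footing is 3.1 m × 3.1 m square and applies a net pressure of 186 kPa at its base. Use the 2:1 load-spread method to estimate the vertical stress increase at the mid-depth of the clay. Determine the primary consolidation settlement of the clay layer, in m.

S_c ≈ 0.0509 m

Mid-depth of clay below the ground surface: z = 1.4 + 6.8/2 = 4.8 m.
Total vertical stress at mid-clay: σ_v = 18.5×1.4 + 17.1×3.4 = 84.04 kPa.
Pore pressure: u = 9.81×(4.8 − 0.96) = 37.67 kPa.
Initial effective stress: σ'_0 = σ_v − u = 84.04 − 37.67 = 46.37 kPa.
Stress increase at mid-clay by the 2:1 spreading method:
Δσ = qBL/((B+z)(L+z)) = 186×3.1×3.1/((3.1+4.8)(3.1+4.8)) = 28.641 kPa
Final effective stress: σ'_f = 46.37 + 28.641 = 75.011 kPa.
σ'_f = 75.011 ≤ σ'_p = 121 kPa, so the clay remains overconsolidated and only the recompression index applies:
S_c = C_r·H/(1+e₀)·log₁₀(σ'_f/σ'_0) = 0.072×6.8/2.01×log₁₀(75.011/46.37)
    = 0.24358 × 0.20889 = 0.05088 m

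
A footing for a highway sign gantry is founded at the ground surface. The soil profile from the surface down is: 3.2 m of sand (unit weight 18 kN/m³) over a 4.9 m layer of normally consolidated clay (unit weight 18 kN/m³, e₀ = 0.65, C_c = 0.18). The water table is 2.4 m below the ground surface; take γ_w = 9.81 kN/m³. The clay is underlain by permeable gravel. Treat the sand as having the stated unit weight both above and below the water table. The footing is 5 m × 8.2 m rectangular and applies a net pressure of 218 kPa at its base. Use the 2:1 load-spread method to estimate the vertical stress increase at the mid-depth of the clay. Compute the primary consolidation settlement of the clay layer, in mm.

S_c ≈ 145 mm

Mid-depth of clay below the ground surface: z = 3.2 + 4.9/2 = 5.65 m.
Total vertical stress at mid-clay: σ_v = 18×3.2 + 18×2.45 = 101.7 kPa.
Pore pressure: u = 9.81×(5.65 − 2.4) = 31.883 kPa.
Initial effective stress: σ'_0 = σ_v − u = 101.7 − 31.883 = 69.817 kPa.
Stress increase at mid-clay by the 2:1 spreading method:
Δσ = qBL/((B+z)(L+z)) = 218×5×8.2/((5+5.65)(8.2+5.65)) = 60.596 kPa
Final effective stress: σ'_f = σ'_0 + Δσ = 69.817 + 60.596 = 130.41 kPa.
Normally consolidated clay, so the full stress increment lies on the virgin compression line:
S_c = C_c·H/(1+e₀)·log₁₀(σ'_f/σ'_0) = 0.18×4.9/(1+0.65)×log₁₀(130.41/69.817)
    = 0.53455 × 0.27135 = 0.1451 m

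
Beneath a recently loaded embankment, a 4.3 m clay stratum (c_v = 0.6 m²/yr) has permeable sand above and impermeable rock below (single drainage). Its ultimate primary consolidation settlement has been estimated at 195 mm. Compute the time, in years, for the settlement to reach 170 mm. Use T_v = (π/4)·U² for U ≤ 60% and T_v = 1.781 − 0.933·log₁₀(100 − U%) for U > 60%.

t ≈ 23 years

Drainage path length: H_d = H = 4.3 m (single drainage).
U = S(t)/S_ult = 170/195 = 0.8718.
U > 60%: T_v = 1.781 − 0.933·log₁₀(100 − 87.179) = 0.74732.
t = T_v·H_d²/c_v = 0.74732×4.3²/0.6 = 23.03 years.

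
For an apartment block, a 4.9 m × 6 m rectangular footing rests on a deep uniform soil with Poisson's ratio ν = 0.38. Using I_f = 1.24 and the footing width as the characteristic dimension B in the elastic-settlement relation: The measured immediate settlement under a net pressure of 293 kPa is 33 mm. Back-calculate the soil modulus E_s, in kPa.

E_s ≈ 46200 kPa

S_e = q·B·(1−ν²)/E_s · I_f  ⇒  E_s = q·B·(1−ν²)·I_f / S_e.
E_s = 293 × 4.9 × 0.8556 × 1.24 / 0.033 = 46160 kPa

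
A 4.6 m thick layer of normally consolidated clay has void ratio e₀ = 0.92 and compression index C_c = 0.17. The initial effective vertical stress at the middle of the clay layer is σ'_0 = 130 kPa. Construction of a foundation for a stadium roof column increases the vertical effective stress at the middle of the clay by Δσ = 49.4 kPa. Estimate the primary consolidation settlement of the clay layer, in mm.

S_c ≈ 57 mm

Final effective stress: σ'_f = σ'_0 + Δσ = 130 + 49.4 = 179.4 kPa.
Normally consolidated clay, so the full stress increment lies on the virgin compression line:
S_c = C_c·H/(1+e₀)·log₁₀(σ'_f/σ'_0) = 0.17×4.6/(1+0.92)×log₁₀(179.4/130)
    = 0.40729 × 0.13988 = 0.05697 m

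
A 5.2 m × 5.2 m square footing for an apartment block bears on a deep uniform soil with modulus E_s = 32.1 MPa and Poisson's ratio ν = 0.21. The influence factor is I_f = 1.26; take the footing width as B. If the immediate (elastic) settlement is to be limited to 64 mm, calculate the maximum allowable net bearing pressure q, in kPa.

q ≈ 328 kPa

E_s = 32.1 MPa = 32100 kPa.
S_e = q·B·(1−ν²)/E_s · I_f  ⇒  q = S_e·E_s / (B·(1−ν²)·I_f).
q = 0.064 × 32100 / (5.2 × 0.9559 × 1.26) = 328 kPa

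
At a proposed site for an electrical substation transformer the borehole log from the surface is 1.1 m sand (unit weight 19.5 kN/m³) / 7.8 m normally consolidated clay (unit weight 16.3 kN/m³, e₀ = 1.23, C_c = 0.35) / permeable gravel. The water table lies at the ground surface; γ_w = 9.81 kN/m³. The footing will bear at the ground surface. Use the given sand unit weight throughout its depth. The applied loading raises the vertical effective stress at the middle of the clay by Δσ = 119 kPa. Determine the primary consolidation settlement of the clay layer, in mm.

S_c ≈ 777 mm

Mid-depth of clay below the ground surface: z = 1.1 + 7.8/2 = 5 m.
Total vertical stress at mid-clay: σ_v = 19.5×1.1 + 16.3×3.9 = 85.02 kPa.
Pore pressure: u = 9.81×(5 − 0) = 49.05 kPa.
Initial effective stress: σ'_0 = σ_v − u = 85.02 − 49.05 = 35.97 kPa.
Final effective stress: σ'_f = σ'_0 + Δσ = 35.97 + 119 = 154.97 kPa.
Normally consolidated clay, so the full stress increment lies on the virgin compression line:
S_c = C_c·H/(1+e₀)·log₁₀(σ'_f/σ'_0) = 0.35×7.8/(1+1.23)×log₁₀(154.97/35.97)
    = 1.2242 × 0.63431 = 0.7765 m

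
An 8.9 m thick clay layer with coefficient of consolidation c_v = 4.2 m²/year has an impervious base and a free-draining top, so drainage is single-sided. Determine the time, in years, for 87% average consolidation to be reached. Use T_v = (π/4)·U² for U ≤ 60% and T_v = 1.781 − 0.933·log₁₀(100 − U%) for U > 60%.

Drainage path length: H_d = H = 8.9 m (single drainage).
U > 60%: T_v = 1.781 − 0.933·log₁₀(100 − 87) = 0.74169.
t = T_v·H_d²/c_v = 0.74169×8.9²/4.2 = 13.99 years.

t ≈ 14 years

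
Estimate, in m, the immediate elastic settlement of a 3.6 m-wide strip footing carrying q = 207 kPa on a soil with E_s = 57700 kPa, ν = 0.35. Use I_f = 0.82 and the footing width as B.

S_e ≈ 0.00929 m

Immediate (elastic) settlement: S_e = q·B·(1−ν²)/E_s · I_f.
S_e = 207 × 3.6 × (1 − 0.35²) / 57700 × 0.82
    = 207 × 3.6 × 0.8775 / 57700 × 0.82
    = 0.009293 m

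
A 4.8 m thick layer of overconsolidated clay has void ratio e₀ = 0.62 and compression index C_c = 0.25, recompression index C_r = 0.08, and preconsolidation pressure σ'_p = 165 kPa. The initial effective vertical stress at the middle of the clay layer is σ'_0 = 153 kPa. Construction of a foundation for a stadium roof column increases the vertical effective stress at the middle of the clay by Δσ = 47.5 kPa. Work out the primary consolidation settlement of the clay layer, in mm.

S_c ≈ 70.5 mm

Final effective stress: σ'_f = 153 + 47.5 = 200.5 kPa.
σ'_f = 200.5 > σ'_p = 165 kPa, so the stress path crosses the preconsolidation pressure — recompression up to σ'_p, then virgin compression beyond:
S_c = H/(1+e₀)·[C_r·log₁₀(σ'_p/σ'_0) + C_c·log₁₀(σ'_f/σ'_p)]
    = 4.8/1.62 × [0.08×log₁₀(165/153) + 0.25×log₁₀(200.5/165)]
    = 2.963 × [0.0026234 + 0.021158] = 0.07046 m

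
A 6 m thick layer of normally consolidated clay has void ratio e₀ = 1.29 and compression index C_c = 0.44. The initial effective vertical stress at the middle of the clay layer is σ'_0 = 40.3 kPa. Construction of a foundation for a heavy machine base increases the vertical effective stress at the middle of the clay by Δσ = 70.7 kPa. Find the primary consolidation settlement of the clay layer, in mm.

Final effective stress: σ'_f = σ'_0 + Δσ = 40.3 + 70.7 = 111 kPa.
Normally consolidated clay, so the full stress increment lies on the virgin compression line:
S_c = C_c·H/(1+e₀)·log₁₀(σ'_f/σ'_0) = 0.44×6/(1+1.29)×log₁₀(111/40.3)
    = 1.1528 × 0.44002 = 0.5073 m

S_c ≈ 507 mm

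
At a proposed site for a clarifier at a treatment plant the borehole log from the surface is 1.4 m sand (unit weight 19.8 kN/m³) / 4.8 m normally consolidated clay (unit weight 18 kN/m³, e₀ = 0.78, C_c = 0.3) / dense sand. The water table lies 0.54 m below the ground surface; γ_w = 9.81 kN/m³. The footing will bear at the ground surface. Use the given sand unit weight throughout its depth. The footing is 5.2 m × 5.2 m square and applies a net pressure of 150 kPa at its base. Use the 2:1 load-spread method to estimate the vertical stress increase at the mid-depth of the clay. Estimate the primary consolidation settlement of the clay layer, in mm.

S_c ≈ 290 mm

Mid-depth of clay below the ground surface: z = 1.4 + 4.8/2 = 3.8 m.
Total vertical stress at mid-clay: σ_v = 19.8×1.4 + 18×2.4 = 70.92 kPa.
Pore pressure: u = 9.81×(3.8 − 0.54) = 31.981 kPa.
Initial effective stress: σ'_0 = σ_v − u = 70.92 − 31.981 = 38.939 kPa.
Stress increase at mid-clay by the 2:1 spreading method:
Δσ = qBL/((B+z)(L+z)) = 150×5.2×5.2/((5.2+3.8)(5.2+3.8)) = 50.074 kPa
Final effective stress: σ'_f = σ'_0 + Δσ = 38.939 + 50.074 = 89.013 kPa.
Normally consolidated clay, so the full stress increment lies on the virgin compression line:
S_c = C_c·H/(1+e₀)·log₁₀(σ'_f/σ'_0) = 0.3×4.8/(1+0.78)×log₁₀(89.013/38.939)
    = 0.80899 × 0.35907 = 0.2905 m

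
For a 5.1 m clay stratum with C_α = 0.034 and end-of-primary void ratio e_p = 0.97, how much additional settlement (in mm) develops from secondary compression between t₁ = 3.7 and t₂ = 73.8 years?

Secondary compression: S_s = C_α·H/(1+e_p)·log₁₀(t₂/t₁)
S_s = 0.034×5.1/(1+0.97)×log₁₀(73.8/3.7)
    = 0.08802 × 1.3 = 0.1144 m

S_s ≈ 114 mm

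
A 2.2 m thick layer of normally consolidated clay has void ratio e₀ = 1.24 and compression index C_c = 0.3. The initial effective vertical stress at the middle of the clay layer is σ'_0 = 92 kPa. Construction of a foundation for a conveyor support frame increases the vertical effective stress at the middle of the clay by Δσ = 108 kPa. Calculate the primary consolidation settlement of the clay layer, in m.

Final effective stress: σ'_f = σ'_0 + Δσ = 92 + 108 = 200 kPa.
Normally consolidated clay, so the full stress increment lies on the virgin compression line:
S_c = C_c·H/(1+e₀)·log₁₀(σ'_f/σ'_0) = 0.3×2.2/(1+1.24)×log₁₀(200/92)
    = 0.29464 × 0.33724 = 0.09936 m

S_c ≈ 0.0994 m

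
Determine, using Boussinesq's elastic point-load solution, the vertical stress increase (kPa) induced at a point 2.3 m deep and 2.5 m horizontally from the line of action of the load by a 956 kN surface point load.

Boussinesq vertical stress below a point load on an elastic half-space:
Δσ_z = 3P/(2πz²) · [1 + (r/z)²]^(−5/2)
r/z = 2.5/2.3 = 1.087; [1+(r/z)²]^(−5/2) = 0.14227.
Δσ_z = 3×956/(2π×2.3²) × 0.14227 = 86.287 × 0.14227 = 12.28 kPa

Δσ_z ≈ 12.3 kPa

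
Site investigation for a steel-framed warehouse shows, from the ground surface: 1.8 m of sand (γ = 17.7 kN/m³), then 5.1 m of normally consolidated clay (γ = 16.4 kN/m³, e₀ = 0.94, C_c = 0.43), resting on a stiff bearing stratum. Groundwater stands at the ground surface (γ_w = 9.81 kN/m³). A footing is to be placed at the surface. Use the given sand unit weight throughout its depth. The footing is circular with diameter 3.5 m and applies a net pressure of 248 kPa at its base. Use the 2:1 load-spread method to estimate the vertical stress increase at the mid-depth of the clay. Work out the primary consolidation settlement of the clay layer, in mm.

S_c ≈ 467 mm

Mid-depth of clay below the ground surface: z = 1.8 + 5.1/2 = 4.35 m.
Total vertical stress at mid-clay: σ_v = 17.7×1.8 + 16.4×2.55 = 73.68 kPa.
Pore pressure: u = 9.81×(4.35 − 0) = 42.673 kPa.
Initial effective stress: σ'_0 = σ_v − u = 73.68 − 42.673 = 31.007 kPa.
Stress increase at mid-clay by the 2:1 spreading method:
Δσ ≈ qD²/(D+z)² = 248×3.5²/(3.5+4.35)² = 49.3 kPa
Final effective stress: σ'_f = σ'_0 + Δσ = 31.007 + 49.3 = 80.307 kPa.
Normally consolidated clay, so the full stress increment lies on the virgin compression line:
S_c = C_c·H/(1+e₀)·log₁₀(σ'_f/σ'_0) = 0.43×5.1/(1+0.94)×log₁₀(80.307/31.007)
    = 1.1304 × 0.41329 = 0.4672 m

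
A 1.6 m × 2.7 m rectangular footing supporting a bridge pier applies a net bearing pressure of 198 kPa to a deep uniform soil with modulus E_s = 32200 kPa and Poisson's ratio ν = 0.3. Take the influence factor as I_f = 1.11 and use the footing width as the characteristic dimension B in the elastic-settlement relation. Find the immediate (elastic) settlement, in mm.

Immediate (elastic) settlement: S_e = q·B·(1−ν²)/E_s · I_f.
S_e = 198 × 1.6 × (1 − 0.3²) / 32200 × 1.11
    = 198 × 1.6 × 0.91 / 32200 × 1.11
    = 0.009938 m = 9.938 mm

S_e ≈ 9.94 mm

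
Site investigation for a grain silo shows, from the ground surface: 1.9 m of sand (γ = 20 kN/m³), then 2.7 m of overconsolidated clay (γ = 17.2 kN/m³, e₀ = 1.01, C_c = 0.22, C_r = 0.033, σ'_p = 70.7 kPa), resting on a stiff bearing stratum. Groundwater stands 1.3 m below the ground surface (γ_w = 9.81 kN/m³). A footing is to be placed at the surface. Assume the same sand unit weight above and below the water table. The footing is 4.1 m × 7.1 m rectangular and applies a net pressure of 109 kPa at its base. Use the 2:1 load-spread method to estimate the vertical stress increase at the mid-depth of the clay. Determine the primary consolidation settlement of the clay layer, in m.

Mid-depth of clay below the ground surface: z = 1.9 + 2.7/2 = 3.25 m.
Total vertical stress at mid-clay: σ_v = 20×1.9 + 17.2×1.35 = 61.22 kPa.
Pore pressure: u = 9.81×(3.25 − 1.3) = 19.13 kPa.
Initial effective stress: σ'_0 = σ_v − u = 61.22 − 19.13 = 42.09 kPa.
Stress increase at mid-clay by the 2:1 spreading method:
Δσ = qBL/((B+z)(L+z)) = 109×4.1×7.1/((4.1+3.25)(7.1+3.25)) = 41.71 kPa
Final effective stress: σ'_f = 42.09 + 41.71 = 83.8 kPa.
σ'_f = 83.8 > σ'_p = 70.7 kPa, so the stress path crosses the preconsolidation pressure — recompression up to σ'_p, then virgin compression beyond:
S_c = H/(1+e₀)·[C_r·log₁₀(σ'_p/σ'_0) + C_c·log₁₀(σ'_f/σ'_p)]
    = 2.7/2.01 × [0.033×log₁₀(70.7/42.09) + 0.22×log₁₀(83.8/70.7)]
    = 1.3433 × [0.0074329 + 0.016241] = 0.0318 m

S_c ≈ 0.0318 m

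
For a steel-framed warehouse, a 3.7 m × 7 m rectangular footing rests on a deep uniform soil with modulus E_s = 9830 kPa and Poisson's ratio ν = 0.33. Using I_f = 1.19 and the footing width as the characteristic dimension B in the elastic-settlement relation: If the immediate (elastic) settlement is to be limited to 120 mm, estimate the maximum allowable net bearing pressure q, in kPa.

q ≈ 301 kPa

S_e = q·B·(1−ν²)/E_s · I_f  ⇒  q = S_e·E_s / (B·(1−ν²)·I_f).
q = 0.12 × 9830 / (3.7 × 0.8911 × 1.19) = 300.6 kPa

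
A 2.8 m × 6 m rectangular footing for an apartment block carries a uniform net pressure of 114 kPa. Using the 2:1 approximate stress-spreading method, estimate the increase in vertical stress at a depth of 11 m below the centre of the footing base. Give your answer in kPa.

By the 2:1 method the load spreads at 1 horizontal : 2 vertical, so at depth z the loaded area has grown by z in each plan dimension:
Δσ = qBL/((B+z)(L+z)) = 114×2.8×6/((2.8+11)(6+11)) = 8.1637 kPa

Δσ_z ≈ 8.16 kPa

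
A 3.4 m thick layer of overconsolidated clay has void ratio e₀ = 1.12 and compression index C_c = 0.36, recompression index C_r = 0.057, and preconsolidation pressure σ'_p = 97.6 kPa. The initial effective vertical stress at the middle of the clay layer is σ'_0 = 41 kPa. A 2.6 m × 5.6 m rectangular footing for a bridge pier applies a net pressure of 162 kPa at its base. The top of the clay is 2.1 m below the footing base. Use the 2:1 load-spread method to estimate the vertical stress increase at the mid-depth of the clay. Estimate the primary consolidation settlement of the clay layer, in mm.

Mid-depth of clay below the footing base: z = 2.1 + 3.4/2 = 3.8 m.
Stress increase at mid-clay by the 2:1 spreading method:
Δσ = qBL/((B+z)(L+z)) = 162×2.6×5.6/((2.6+3.8)(5.6+3.8)) = 39.207 kPa
Final effective stress: σ'_f = 41 + 39.207 = 80.207 kPa.
σ'_f = 80.207 ≤ σ'_p = 97.6 kPa, so the clay remains overconsolidated and only the recompression index applies:
S_c = C_r·H/(1+e₀)·log₁₀(σ'_f/σ'_0) = 0.057×3.4/2.12×log₁₀(80.207/41)
    = 0.091417 × 0.29143 = 0.02664 m

S_c ≈ 26.6 mm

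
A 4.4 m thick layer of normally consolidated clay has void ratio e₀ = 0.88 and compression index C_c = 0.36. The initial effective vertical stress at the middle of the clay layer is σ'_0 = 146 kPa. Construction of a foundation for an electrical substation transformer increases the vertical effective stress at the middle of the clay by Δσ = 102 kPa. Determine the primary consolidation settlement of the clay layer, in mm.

S_c ≈ 194 mm

Final effective stress: σ'_f = σ'_0 + Δσ = 146 + 102 = 248 kPa.
Normally consolidated clay, so the full stress increment lies on the virgin compression line:
S_c = C_c·H/(1+e₀)·log₁₀(σ'_f/σ'_0) = 0.36×4.4/(1+0.88)×log₁₀(248/146)
    = 0.84255 × 0.2301 = 0.1939 m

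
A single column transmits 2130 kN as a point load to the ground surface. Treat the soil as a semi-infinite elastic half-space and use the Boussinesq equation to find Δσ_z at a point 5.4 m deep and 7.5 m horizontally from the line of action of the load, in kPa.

Boussinesq vertical stress below a point load on an elastic half-space:
Δσ_z = 3P/(2πz²) · [1 + (r/z)²]^(−5/2)
r/z = 7.5/5.4 = 1.3889; [1+(r/z)²]^(−5/2) = 0.068108.
Δσ_z = 3×2130/(2π×5.4²) × 0.068108 = 34.877 × 0.068108 = 2.375 kPa

Δσ_z ≈ 2.38 kPa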